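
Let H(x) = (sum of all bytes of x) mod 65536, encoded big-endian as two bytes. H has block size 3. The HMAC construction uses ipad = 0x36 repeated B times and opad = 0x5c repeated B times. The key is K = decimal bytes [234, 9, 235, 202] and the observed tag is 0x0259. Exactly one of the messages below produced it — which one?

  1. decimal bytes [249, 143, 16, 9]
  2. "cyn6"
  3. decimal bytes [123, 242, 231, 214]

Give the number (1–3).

Key decimal bytes [234, 9, 235, 202] = ea 09 eb ca is 4 bytes > B = 3, so hash it first: H(key) = 02 a8, then zero-pad to 3 bytes: K' = 02 a8 00.
K' ⊕ ipad = 34 9e 36; K' ⊕ opad = 5e f4 5c.
m1: inner = H(34 9e 36 f9 8f 10 09) = 02 a9; tag = H(5e f4 5c 02 a9) = 0259 ← matches
m2: inner = H(34 9e 36 63 79 6e 36) = 02 88; tag = H(5e f4 5c 02 88) = 0238
m3: inner = H(34 9e 36 7b f2 e7 d6) = 04 32; tag = H(5e f4 5c 04 32) = 01e4

1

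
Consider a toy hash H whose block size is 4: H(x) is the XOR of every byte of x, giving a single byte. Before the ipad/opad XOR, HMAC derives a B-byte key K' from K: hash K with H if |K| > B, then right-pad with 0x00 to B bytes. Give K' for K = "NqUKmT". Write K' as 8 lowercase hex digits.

|K| = 6 > B = 4, so first hash the key.
H(K): XOR 4e⊕71⊕55⊕4b⊕6d⊕54 = 18.
Zero-pad H(K) = 18 to 4 bytes: K' = 18 00 00 00.

18000000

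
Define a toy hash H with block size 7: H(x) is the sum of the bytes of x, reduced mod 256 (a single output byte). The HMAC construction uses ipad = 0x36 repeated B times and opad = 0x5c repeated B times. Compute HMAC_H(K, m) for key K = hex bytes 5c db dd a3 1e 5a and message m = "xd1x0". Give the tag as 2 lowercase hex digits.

Key hex bytes 5c db dd a3 1e 5a is 6 bytes ≤ B = 7; zero-pad to 7 bytes: K' = 5c db dd a3 1e 5a 00.
K' ⊕ ipad = 6a ed eb 95 28 6c 36.  K' ⊕ opad = 00 87 81 ff 42 06 5c.
Inner input = (K'⊕ipad) ∥ m = 6a ed eb 95 28 6c 36 ∥ 78 64 31 78 30.
Inner hash: sum = 106+237+235+149+40+108+54+120+100+49+120+48 = 1366; mod 256 = 86 → 56.
Outer input = (K'⊕opad) ∥ inner = 00 87 81 ff 42 06 5c ∥ 56.
Outer hash (tag): sum = 0+135+129+255+66+6+92+86 = 769; mod 256 = 1 → 01.

01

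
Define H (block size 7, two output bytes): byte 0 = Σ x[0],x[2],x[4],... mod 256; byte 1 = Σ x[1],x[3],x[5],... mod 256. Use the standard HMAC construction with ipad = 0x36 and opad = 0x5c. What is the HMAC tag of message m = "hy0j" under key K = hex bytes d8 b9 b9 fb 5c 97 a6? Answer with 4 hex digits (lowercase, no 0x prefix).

Key hex bytes d8 b9 b9 fb 5c 97 a6 is exactly B = 7 bytes: K' = d8 b9 b9 fb 5c 97 a6.
K' ⊕ ipad = ee 8f 8f cd 6a a1 90.  K' ⊕ opad = 84 e5 e5 a7 00 cb fa.
Inner input = (K'⊕ipad) ∥ m = ee 8f 8f cd 6a a1 90 ∥ 68 79 30 6a.
Inner hash: even-index sum = 858 mod 256 = 90; odd-index sum = 661 mod 256 = 149 → 5a 95.
Outer input = (K'⊕opad) ∥ inner = 84 e5 e5 a7 00 cb fa ∥ 5a 95.
Outer hash (tag): even-index sum = 760 mod 256 = 248; odd-index sum = 689 mod 256 = 177 → f8 b1.

f8b1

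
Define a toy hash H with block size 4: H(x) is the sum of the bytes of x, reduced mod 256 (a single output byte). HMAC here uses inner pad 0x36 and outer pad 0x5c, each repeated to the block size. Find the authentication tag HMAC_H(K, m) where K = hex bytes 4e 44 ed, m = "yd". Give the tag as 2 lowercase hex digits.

0f

Key hex bytes 4e 44 ed is 3 bytes ≤ B = 4; zero-pad to 4 bytes: K' = 4e 44 ed 00.
K' ⊕ ipad = 78 72 db 36.  K' ⊕ opad = 12 18 b1 5c.
Inner input = (K'⊕ipad) ∥ m = 78 72 db 36 ∥ 79 64.
Inner hash: sum = 120+114+219+54+121+100 = 728; mod 256 = 216 → d8.
Outer input = (K'⊕opad) ∥ inner = 12 18 b1 5c ∥ d8.
Outer hash (tag): sum = 18+24+177+92+216 = 527; mod 256 = 15 → 0f.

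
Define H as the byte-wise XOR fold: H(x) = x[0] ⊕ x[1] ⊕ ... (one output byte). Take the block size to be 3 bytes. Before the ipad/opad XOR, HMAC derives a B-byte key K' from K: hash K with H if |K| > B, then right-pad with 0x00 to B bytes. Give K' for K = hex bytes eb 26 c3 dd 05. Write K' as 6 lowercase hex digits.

d60000

|K| = 5 > B = 3, so first hash the key.
H(K): XOR eb⊕26⊕c3⊕dd⊕05 = d6.
Zero-pad H(K) = d6 to 3 bytes: K' = d6 00 00.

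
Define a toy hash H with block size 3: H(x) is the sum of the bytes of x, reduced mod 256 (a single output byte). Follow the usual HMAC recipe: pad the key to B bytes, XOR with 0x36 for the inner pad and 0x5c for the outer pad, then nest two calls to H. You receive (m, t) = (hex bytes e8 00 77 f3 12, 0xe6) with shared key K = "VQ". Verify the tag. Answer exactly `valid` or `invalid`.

Key "VQ" = 56 51 is 2 bytes ≤ B = 3; zero-pad to 3 bytes: K' = 56 51 00.
K' ⊕ ipad = 60 67 36; K' ⊕ opad = 0a 0d 5c.
Inner hash: sum = 96+103+54+232+0+119+243+18 = 865; mod 256 = 97 → 61.
Outer hash (recomputed tag): sum = 10+13+92+97 = 212 → d4.
Recomputed tag = d4; claimed = e6 → mismatch.

invalid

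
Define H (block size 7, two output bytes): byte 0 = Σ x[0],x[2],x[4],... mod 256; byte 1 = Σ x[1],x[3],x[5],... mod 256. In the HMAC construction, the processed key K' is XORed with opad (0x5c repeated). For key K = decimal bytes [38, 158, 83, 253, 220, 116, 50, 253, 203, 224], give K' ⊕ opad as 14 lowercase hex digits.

0eb05c5c5c5c5c

Key decimal bytes [38, 158, 83, 253, 220, 116, 50, 253, 203, 224] = 26 9e 53 fd dc 74 32 fd cb e0 is 10 bytes > B = 7, so hash it first: H(key) = 52 ec, then zero-pad to 7 bytes: K' = 52 ec 00 00 00 00 00.
XOR each byte with 0x5c: 52⊕5c=0e, ec⊕5c=b0, 00⊕5c=5c, 00⊕5c=5c, 00⊕5c=5c, 00⊕5c=5c, 00⊕5c=5c.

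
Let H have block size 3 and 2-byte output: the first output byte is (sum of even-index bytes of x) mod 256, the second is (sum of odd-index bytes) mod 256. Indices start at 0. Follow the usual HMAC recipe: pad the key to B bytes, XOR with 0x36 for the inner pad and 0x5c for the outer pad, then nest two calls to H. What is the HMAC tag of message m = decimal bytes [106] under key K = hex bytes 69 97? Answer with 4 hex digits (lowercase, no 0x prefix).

Key hex bytes 69 97 is 2 bytes ≤ B = 3; zero-pad to 3 bytes: K' = 69 97 00.
K' ⊕ ipad = 5f a1 36.  K' ⊕ opad = 35 cb 5c.
Inner input = (K'⊕ipad) ∥ m = 5f a1 36 ∥ 6a.
Inner hash: even-index sum = 149 mod 256 = 149; odd-index sum = 267 mod 256 = 11 → 95 0b.
Outer input = (K'⊕opad) ∥ inner = 35 cb 5c ∥ 95 0b.
Outer hash (tag): even-index sum = 156 mod 256 = 156; odd-index sum = 352 mod 256 = 96 → 9c 60.

9c60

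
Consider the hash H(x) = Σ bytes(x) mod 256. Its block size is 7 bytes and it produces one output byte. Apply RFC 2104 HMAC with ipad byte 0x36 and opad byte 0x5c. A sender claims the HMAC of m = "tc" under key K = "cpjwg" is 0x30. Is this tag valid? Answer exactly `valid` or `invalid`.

invalid

Key "cpjwg" = 63 70 6a 77 67 is 5 bytes ≤ B = 7; zero-pad to 7 bytes: K' = 63 70 6a 77 67 00 00.
K' ⊕ ipad = 55 46 5c 41 51 36 36; K' ⊕ opad = 3f 2c 36 2b 3b 5c 5c.
Inner hash: sum = 85+70+92+65+81+54+54+116+99 = 716; mod 256 = 204 → cc.
Outer hash (recomputed tag): sum = 63+44+54+43+59+92+92+204 = 651; mod 256 = 139 → 8b.
Recomputed tag = 8b; claimed = 30 → mismatch.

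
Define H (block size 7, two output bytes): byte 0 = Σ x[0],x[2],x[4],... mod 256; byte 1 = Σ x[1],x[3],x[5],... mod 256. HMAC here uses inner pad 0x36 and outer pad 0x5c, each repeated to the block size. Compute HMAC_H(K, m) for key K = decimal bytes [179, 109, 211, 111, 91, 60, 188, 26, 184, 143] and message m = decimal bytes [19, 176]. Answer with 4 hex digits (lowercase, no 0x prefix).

Key decimal bytes [179, 109, 211, 111, 91, 60, 188, 26, 184, 143] = b3 6d d3 6f 5b 3c bc 1a b8 8f is 10 bytes > B = 7, so hash it first: H(key) = 55 c1, then zero-pad to 7 bytes: K' = 55 c1 00 00 00 00 00.
K' ⊕ ipad = 63 f7 36 36 36 36 36.  K' ⊕ opad = 09 9d 5c 5c 5c 5c 5c.
Inner input = (K'⊕ipad) ∥ m = 63 f7 36 36 36 36 36 ∥ 13 b0.
Inner hash: even-index sum = 437 mod 256 = 181; odd-index sum = 374 mod 256 = 118 → b5 76.
Outer input = (K'⊕opad) ∥ inner = 09 9d 5c 5c 5c 5c 5c ∥ b5 76.
Outer hash (tag): even-index sum = 403 mod 256 = 147; odd-index sum = 522 mod 256 = 10 → 93 0a.

930a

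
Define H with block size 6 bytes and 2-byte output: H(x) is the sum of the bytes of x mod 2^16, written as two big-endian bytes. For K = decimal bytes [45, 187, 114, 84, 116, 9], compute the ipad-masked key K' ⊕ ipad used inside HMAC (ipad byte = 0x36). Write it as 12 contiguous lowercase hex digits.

1b8d4462423f

Key decimal bytes [45, 187, 114, 84, 116, 9] = 2d bb 72 54 74 09 is exactly B = 6 bytes: K' = 2d bb 72 54 74 09.
XOR each byte with 0x36: 2d⊕36=1b, bb⊕36=8d, 72⊕36=44, 54⊕36=62, 74⊕36=42, 09⊕36=3f.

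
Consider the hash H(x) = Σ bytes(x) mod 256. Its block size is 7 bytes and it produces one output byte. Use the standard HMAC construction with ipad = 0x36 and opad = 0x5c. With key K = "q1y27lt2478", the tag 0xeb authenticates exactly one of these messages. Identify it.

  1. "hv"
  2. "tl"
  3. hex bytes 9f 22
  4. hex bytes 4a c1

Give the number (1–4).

4

Key "q1y27lt2478" = 71 31 79 32 37 6c 74 32 34 37 38 is 11 bytes > B = 7, so hash it first: H(key) = 39, then zero-pad to 7 bytes: K' = 39 00 00 00 00 00 00.
K' ⊕ ipad = 0f 36 36 36 36 36 36; K' ⊕ opad = 65 5c 5c 5c 5c 5c 5c.
m1: inner = H(0f 36 36 36 36 36 36 68 76) = 31; tag = H(65 5c 5c 5c 5c 5c 5c 31) = be
m2: inner = H(0f 36 36 36 36 36 36 74 6c) = 33; tag = H(65 5c 5c 5c 5c 5c 5c 33) = c0
m3: inner = H(0f 36 36 36 36 36 36 9f 22) = 14; tag = H(65 5c 5c 5c 5c 5c 5c 14) = a1
m4: inner = H(0f 36 36 36 36 36 36 4a c1) = 5e; tag = H(65 5c 5c 5c 5c 5c 5c 5e) = eb ← matches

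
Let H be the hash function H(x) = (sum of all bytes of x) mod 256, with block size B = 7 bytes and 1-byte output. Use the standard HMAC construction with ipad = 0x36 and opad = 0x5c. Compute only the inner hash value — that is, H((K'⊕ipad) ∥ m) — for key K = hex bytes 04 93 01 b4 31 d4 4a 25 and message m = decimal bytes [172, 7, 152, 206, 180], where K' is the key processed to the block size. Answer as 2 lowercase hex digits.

Key hex bytes 04 93 01 b4 31 d4 4a 25 is 8 bytes > B = 7, so hash it first: H(key) = c0, then zero-pad to 7 bytes: K' = c0 00 00 00 00 00 00.
K' ⊕ ipad = f6 36 36 36 36 36 36.
Inner input = f6 36 36 36 36 36 36 ∥ ac 07 98 ce b4.
Inner hash: sum = 246+54+54+54+54+54+54+172+7+152+206+180 = 1287; mod 256 = 7 → 07.

07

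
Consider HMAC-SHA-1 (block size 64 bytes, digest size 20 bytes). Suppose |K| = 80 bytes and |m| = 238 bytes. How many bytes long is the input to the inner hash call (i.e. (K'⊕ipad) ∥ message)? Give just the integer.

Key is 80 > 64 bytes, so it is hashed to 20 bytes then zero-padded to 64: |K'| = 64.
Inner input = (K'⊕ipad) ∥ m → 64 + 238 = 302 bytes.

302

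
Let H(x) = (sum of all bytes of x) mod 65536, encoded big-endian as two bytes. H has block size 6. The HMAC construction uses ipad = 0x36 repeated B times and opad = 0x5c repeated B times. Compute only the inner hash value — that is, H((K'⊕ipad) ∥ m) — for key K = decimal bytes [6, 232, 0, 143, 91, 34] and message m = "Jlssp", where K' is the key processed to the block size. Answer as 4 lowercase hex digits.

048a

Key decimal bytes [6, 232, 0, 143, 91, 34] = 06 e8 00 8f 5b 22 is exactly B = 6 bytes: K' = 06 e8 00 8f 5b 22.
K' ⊕ ipad = 30 de 36 b9 6d 14.
Inner input = 30 de 36 b9 6d 14 ∥ 4a 6c 73 73 70.
Inner hash: sum = 48+222+54+185+109+20+74+108+115+115+112 = 1162 → 04 8a.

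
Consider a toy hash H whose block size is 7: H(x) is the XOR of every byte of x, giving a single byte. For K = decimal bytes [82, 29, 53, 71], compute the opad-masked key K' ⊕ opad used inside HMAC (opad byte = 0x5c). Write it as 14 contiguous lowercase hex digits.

Key decimal bytes [82, 29, 53, 71] = 52 1d 35 47 is 4 bytes ≤ B = 7; zero-pad to 7 bytes: K' = 52 1d 35 47 00 00 00.
XOR each byte with 0x5c: 52⊕5c=0e, 1d⊕5c=41, 35⊕5c=69, 47⊕5c=1b, 00⊕5c=5c, 00⊕5c=5c, 00⊕5c=5c.

0e41691b5c5c5c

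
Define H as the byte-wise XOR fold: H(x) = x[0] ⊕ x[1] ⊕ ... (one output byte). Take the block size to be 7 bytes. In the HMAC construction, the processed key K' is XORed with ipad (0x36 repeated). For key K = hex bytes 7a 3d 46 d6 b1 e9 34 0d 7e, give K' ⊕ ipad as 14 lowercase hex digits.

fe363636363636

Key hex bytes 7a 3d 46 d6 b1 e9 34 0d 7e is 9 bytes > B = 7, so hash it first: H(key) = c8, then zero-pad to 7 bytes: K' = c8 00 00 00 00 00 00.
XOR each byte with 0x36: c8⊕36=fe, 00⊕36=36, 00⊕36=36, 00⊕36=36, 00⊕36=36, 00⊕36=36, 00⊕36=36.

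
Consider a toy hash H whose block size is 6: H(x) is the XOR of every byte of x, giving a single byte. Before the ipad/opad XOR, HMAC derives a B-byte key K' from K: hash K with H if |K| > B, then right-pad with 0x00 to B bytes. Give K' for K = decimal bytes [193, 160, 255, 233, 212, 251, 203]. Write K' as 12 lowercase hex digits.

930000000000

|K| = 7 > B = 6, so first hash the key.
H(K): XOR c1⊕a0⊕ff⊕e9⊕d4⊕fb⊕cb = 93.
Zero-pad H(K) = 93 to 6 bytes: K' = 93 00 00 00 00 00.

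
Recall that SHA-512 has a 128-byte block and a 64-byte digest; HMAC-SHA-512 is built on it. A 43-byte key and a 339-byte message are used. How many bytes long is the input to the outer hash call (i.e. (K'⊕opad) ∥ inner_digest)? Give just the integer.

192

Key is 43 ≤ 128 bytes, zero-padded: |K'| = 128.
Outer input = (K'⊕opad) ∥ H(inner) → 128 + 64 = 192 bytes.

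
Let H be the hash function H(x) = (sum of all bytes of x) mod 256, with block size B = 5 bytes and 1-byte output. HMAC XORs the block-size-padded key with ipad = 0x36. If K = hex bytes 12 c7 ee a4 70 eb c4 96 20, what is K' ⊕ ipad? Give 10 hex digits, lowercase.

Key hex bytes 12 c7 ee a4 70 eb c4 96 20 is 9 bytes > B = 5, so hash it first: H(key) = 40, then zero-pad to 5 bytes: K' = 40 00 00 00 00.
XOR each byte with 0x36: 40⊕36=76, 00⊕36=36, 00⊕36=36, 00⊕36=36, 00⊕36=36.

7636363636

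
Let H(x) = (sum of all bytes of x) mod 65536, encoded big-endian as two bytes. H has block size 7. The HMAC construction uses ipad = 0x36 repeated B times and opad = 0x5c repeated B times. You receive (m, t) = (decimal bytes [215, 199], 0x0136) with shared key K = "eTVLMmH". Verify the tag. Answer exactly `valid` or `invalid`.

valid

Key "eTVLMmH" = 65 54 56 4c 4d 6d 48 is exactly B = 7 bytes: K' = 65 54 56 4c 4d 6d 48.
K' ⊕ ipad = 53 62 60 7a 7b 5b 7e; K' ⊕ opad = 39 08 0a 10 11 31 14.
Inner hash: sum = 83+98+96+122+123+91+126+215+199 = 1153 → 04 81.
Outer hash (recomputed tag): sum = 57+8+10+16+17+49+20+4+129 = 310 → 01 36.
Recomputed tag = 0136; claimed = 0136 → match.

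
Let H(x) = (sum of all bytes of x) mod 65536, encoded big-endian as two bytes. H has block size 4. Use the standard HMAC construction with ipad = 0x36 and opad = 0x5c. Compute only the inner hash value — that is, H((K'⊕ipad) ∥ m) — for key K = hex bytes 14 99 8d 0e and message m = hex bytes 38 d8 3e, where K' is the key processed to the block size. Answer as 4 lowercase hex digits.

Key hex bytes 14 99 8d 0e is exactly B = 4 bytes: K' = 14 99 8d 0e.
K' ⊕ ipad = 22 af bb 38.
Inner input = 22 af bb 38 ∥ 38 d8 3e.
Inner hash: sum = 34+175+187+56+56+216+62 = 786 → 03 12.

0312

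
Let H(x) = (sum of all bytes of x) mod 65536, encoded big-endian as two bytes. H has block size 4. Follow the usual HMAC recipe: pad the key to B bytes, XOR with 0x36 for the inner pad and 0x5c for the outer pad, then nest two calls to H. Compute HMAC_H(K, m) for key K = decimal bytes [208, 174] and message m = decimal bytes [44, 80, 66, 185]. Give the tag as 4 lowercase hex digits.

Key decimal bytes [208, 174] = d0 ae is 2 bytes ≤ B = 4; zero-pad to 4 bytes: K' = d0 ae 00 00.
K' ⊕ ipad = e6 98 36 36.  K' ⊕ opad = 8c f2 5c 5c.
Inner input = (K'⊕ipad) ∥ m = e6 98 36 36 ∥ 2c 50 42 b9.
Inner hash: sum = 230+152+54+54+44+80+66+185 = 865 → 03 61.
Outer input = (K'⊕opad) ∥ inner = 8c f2 5c 5c ∥ 03 61.
Outer hash (tag): sum = 140+242+92+92+3+97 = 666 → 02 9a.

029a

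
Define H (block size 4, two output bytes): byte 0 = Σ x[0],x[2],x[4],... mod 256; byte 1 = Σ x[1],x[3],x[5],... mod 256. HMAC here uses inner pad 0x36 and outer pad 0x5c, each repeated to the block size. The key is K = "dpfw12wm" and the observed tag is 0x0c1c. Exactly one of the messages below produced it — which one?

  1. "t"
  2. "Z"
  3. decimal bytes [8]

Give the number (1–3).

3

Key "dpfw12wm" = 64 70 66 77 31 32 77 6d is 8 bytes > B = 4, so hash it first: H(key) = 72 86, then zero-pad to 4 bytes: K' = 72 86 00 00.
K' ⊕ ipad = 44 b0 36 36; K' ⊕ opad = 2e da 5c 5c.
m1: inner = H(44 b0 36 36 74) = ee e6; tag = H(2e da 5c 5c ee e6) = 781c
m2: inner = H(44 b0 36 36 5a) = d4 e6; tag = H(2e da 5c 5c d4 e6) = 5e1c
m3: inner = H(44 b0 36 36 08) = 82 e6; tag = H(2e da 5c 5c 82 e6) = 0c1c ← matches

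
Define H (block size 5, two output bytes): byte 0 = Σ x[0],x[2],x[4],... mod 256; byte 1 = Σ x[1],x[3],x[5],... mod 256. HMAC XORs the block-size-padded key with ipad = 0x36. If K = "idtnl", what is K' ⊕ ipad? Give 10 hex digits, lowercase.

5f5242585a

Key "idtnl" = 69 64 74 6e 6c is exactly B = 5 bytes: K' = 69 64 74 6e 6c.
XOR each byte with 0x36: 69⊕36=5f, 64⊕36=52, 74⊕36=42, 6e⊕36=58, 6c⊕36=5a.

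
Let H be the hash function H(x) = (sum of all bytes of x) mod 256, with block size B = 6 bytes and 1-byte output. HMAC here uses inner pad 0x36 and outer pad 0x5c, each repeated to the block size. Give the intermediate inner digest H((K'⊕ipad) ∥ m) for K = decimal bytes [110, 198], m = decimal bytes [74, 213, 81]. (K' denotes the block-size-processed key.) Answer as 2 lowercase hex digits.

90

Key decimal bytes [110, 198] = 6e c6 is 2 bytes ≤ B = 6; zero-pad to 6 bytes: K' = 6e c6 00 00 00 00.
K' ⊕ ipad = 58 f0 36 36 36 36.
Inner input = 58 f0 36 36 36 36 ∥ 4a d5 51.
Inner hash: sum = 88+240+54+54+54+54+74+213+81 = 912; mod 256 = 144 → 90.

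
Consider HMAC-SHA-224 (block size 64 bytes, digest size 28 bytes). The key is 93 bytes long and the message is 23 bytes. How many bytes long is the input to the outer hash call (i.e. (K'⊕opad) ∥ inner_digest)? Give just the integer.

Key is 93 > 64 bytes, so it is hashed to 28 bytes then zero-padded to 64: |K'| = 64.
Outer input = (K'⊕opad) ∥ H(inner) → 64 + 28 = 92 bytes.

92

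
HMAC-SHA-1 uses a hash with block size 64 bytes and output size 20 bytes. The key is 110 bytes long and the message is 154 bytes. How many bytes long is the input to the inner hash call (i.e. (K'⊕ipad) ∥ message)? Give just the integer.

218

Key is 110 > 64 bytes, so it is hashed to 20 bytes then zero-padded to 64: |K'| = 64.
Inner input = (K'⊕ipad) ∥ m → 64 + 154 = 218 bytes.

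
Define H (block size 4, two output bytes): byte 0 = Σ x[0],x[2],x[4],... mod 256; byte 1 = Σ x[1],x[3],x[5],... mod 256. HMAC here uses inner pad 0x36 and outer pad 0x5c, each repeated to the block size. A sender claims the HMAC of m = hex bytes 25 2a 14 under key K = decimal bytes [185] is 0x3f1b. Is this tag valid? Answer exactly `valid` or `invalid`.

Key decimal bytes [185] = b9 is 1 byte ≤ B = 4; zero-pad to 4 bytes: K' = b9 00 00 00.
K' ⊕ ipad = 8f 36 36 36; K' ⊕ opad = e5 5c 5c 5c.
Inner hash: even-index sum = 254 mod 256 = 254; odd-index sum = 150 mod 256 = 150 → fe 96.
Outer hash (recomputed tag): even-index sum = 575 mod 256 = 63; odd-index sum = 334 mod 256 = 78 → 3f 4e.
Recomputed tag = 3f4e; claimed = 3f1b → mismatch.

invalid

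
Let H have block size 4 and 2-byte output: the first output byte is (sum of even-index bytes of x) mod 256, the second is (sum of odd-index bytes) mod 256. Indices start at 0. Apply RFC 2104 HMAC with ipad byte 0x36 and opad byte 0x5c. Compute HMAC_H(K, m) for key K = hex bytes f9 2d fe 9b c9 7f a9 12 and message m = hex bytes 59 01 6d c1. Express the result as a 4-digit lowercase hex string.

ecc8

Key hex bytes f9 2d fe 9b c9 7f a9 12 is 8 bytes > B = 4, so hash it first: H(key) = 69 59, then zero-pad to 4 bytes: K' = 69 59 00 00.
K' ⊕ ipad = 5f 6f 36 36.  K' ⊕ opad = 35 05 5c 5c.
Inner input = (K'⊕ipad) ∥ m = 5f 6f 36 36 ∥ 59 01 6d c1.
Inner hash: even-index sum = 347 mod 256 = 91; odd-index sum = 359 mod 256 = 103 → 5b 67.
Outer input = (K'⊕opad) ∥ inner = 35 05 5c 5c ∥ 5b 67.
Outer hash (tag): even-index sum = 236 mod 256 = 236; odd-index sum = 200 mod 256 = 200 → ec c8.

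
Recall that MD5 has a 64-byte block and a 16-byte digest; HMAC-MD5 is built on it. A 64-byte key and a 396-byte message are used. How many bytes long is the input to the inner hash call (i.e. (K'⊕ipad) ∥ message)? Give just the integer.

Key is 64 ≤ 64 bytes, zero-padded: |K'| = 64.
Inner input = (K'⊕ipad) ∥ m → 64 + 396 = 460 bytes.

460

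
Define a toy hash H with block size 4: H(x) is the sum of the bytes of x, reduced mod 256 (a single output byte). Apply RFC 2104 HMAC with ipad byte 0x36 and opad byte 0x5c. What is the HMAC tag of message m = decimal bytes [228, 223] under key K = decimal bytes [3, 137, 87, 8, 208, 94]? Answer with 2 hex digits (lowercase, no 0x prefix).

ed

Key decimal bytes [3, 137, 87, 8, 208, 94] = 03 89 57 08 d0 5e is 6 bytes > B = 4, so hash it first: H(key) = 19, then zero-pad to 4 bytes: K' = 19 00 00 00.
K' ⊕ ipad = 2f 36 36 36.  K' ⊕ opad = 45 5c 5c 5c.
Inner input = (K'⊕ipad) ∥ m = 2f 36 36 36 ∥ e4 df.
Inner hash: sum = 47+54+54+54+228+223 = 660; mod 256 = 148 → 94.
Outer input = (K'⊕opad) ∥ inner = 45 5c 5c 5c ∥ 94.
Outer hash (tag): sum = 69+92+92+92+148 = 493; mod 256 = 237 → ed.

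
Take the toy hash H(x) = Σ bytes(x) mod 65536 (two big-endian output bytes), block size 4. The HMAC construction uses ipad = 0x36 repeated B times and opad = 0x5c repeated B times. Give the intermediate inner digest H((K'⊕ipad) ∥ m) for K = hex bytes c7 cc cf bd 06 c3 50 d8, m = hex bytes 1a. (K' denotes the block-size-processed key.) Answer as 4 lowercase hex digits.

Key hex bytes c7 cc cf bd 06 c3 50 d8 is 8 bytes > B = 4, so hash it first: H(key) = 05 10, then zero-pad to 4 bytes: K' = 05 10 00 00.
K' ⊕ ipad = 33 26 36 36.
Inner input = 33 26 36 36 ∥ 1a.
Inner hash: sum = 51+38+54+54+26 = 223 → 00 df.

00df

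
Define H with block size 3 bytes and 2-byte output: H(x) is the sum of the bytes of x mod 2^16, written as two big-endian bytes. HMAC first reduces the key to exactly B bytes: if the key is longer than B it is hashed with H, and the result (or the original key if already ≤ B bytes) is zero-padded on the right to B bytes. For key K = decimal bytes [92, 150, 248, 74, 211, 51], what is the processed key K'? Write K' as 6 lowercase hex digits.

033a00

|K| = 6 > B = 3, so first hash the key.
H(K): sum = 92+150+248+74+211+51 = 826 → 03 3a.
Zero-pad H(K) = 03 3a to 3 bytes: K' = 03 3a 00.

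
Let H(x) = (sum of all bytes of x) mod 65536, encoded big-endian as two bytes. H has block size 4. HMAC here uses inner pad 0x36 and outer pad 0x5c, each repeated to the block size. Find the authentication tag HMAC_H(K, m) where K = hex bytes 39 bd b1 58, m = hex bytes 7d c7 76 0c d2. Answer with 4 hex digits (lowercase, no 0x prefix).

0262

Key hex bytes 39 bd b1 58 is exactly B = 4 bytes: K' = 39 bd b1 58.
K' ⊕ ipad = 0f 8b 87 6e.  K' ⊕ opad = 65 e1 ed 04.
Inner input = (K'⊕ipad) ∥ m = 0f 8b 87 6e ∥ 7d c7 76 0c d2.
Inner hash: sum = 15+139+135+110+125+199+118+12+210 = 1063 → 04 27.
Outer input = (K'⊕opad) ∥ inner = 65 e1 ed 04 ∥ 04 27.
Outer hash (tag): sum = 101+225+237+4+4+39 = 610 → 02 62.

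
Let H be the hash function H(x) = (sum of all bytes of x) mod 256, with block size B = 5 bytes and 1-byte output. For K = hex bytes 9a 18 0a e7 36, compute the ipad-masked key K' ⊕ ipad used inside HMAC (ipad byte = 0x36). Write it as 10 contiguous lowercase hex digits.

ac2e3cd100

Key hex bytes 9a 18 0a e7 36 is exactly B = 5 bytes: K' = 9a 18 0a e7 36.
XOR each byte with 0x36: 9a⊕36=ac, 18⊕36=2e, 0a⊕36=3c, e7⊕36=d1, 36⊕36=00.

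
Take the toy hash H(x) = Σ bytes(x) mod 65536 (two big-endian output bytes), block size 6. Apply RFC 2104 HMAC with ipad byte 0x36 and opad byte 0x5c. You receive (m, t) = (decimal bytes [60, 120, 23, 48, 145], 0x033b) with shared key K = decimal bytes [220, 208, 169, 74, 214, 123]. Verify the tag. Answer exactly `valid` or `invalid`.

invalid

Key decimal bytes [220, 208, 169, 74, 214, 123] = dc d0 a9 4a d6 7b is exactly B = 6 bytes: K' = dc d0 a9 4a d6 7b.
K' ⊕ ipad = ea e6 9f 7c e0 4d; K' ⊕ opad = 80 8c f5 16 8a 27.
Inner hash: sum = 234+230+159+124+224+77+60+120+23+48+145 = 1444 → 05 a4.
Outer hash (recomputed tag): sum = 128+140+245+22+138+39+5+164 = 881 → 03 71.
Recomputed tag = 0371; claimed = 033b → mismatch.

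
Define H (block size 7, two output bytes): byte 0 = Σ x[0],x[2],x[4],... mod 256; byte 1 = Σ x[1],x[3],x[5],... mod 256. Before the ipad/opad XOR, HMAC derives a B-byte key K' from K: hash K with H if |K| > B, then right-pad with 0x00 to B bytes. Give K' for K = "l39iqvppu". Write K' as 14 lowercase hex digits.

|K| = 9 > B = 7, so first hash the key.
H(K): even-index sum = 507 mod 256 = 251; odd-index sum = 386 mod 256 = 130 → fb 82.
Zero-pad H(K) = fb 82 to 7 bytes: K' = fb 82 00 00 00 00 00.

fb820000000000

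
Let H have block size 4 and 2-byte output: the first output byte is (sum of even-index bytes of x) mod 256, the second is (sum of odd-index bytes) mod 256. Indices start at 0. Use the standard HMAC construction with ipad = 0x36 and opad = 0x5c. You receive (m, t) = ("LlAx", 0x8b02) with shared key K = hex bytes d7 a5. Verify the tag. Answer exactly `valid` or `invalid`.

Key hex bytes d7 a5 is 2 bytes ≤ B = 4; zero-pad to 4 bytes: K' = d7 a5 00 00.
K' ⊕ ipad = e1 93 36 36; K' ⊕ opad = 8b f9 5c 5c.
Inner hash: even-index sum = 420 mod 256 = 164; odd-index sum = 429 mod 256 = 173 → a4 ad.
Outer hash (recomputed tag): even-index sum = 395 mod 256 = 139; odd-index sum = 514 mod 256 = 2 → 8b 02.
Recomputed tag = 8b02; claimed = 8b02 → match.

valid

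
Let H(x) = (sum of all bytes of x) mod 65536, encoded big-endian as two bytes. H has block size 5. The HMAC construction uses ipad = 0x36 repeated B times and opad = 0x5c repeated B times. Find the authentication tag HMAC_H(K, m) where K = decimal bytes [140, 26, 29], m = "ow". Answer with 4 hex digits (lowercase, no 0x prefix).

0274

Key decimal bytes [140, 26, 29] = 8c 1a 1d is 3 bytes ≤ B = 5; zero-pad to 5 bytes: K' = 8c 1a 1d 00 00.
K' ⊕ ipad = ba 2c 2b 36 36.  K' ⊕ opad = d0 46 41 5c 5c.
Inner input = (K'⊕ipad) ∥ m = ba 2c 2b 36 36 ∥ 6f 77.
Inner hash: sum = 186+44+43+54+54+111+119 = 611 → 02 63.
Outer input = (K'⊕opad) ∥ inner = d0 46 41 5c 5c ∥ 02 63.
Outer hash (tag): sum = 208+70+65+92+92+2+99 = 628 → 02 74.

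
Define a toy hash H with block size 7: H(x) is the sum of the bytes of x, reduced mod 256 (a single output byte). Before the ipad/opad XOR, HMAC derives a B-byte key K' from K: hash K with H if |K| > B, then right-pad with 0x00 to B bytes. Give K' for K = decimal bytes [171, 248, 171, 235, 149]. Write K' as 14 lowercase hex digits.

abf8abeb950000

Key decimal bytes [171, 248, 171, 235, 149] = ab f8 ab eb 95 is 5 bytes ≤ B = 7; zero-pad to 7 bytes: K' = ab f8 ab eb 95 00 00.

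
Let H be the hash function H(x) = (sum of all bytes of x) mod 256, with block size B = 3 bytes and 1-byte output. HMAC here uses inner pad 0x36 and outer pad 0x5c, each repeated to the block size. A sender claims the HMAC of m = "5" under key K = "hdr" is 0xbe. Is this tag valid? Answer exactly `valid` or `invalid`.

invalid

Key "hdr" = 68 64 72 is exactly B = 3 bytes: K' = 68 64 72.
K' ⊕ ipad = 5e 52 44; K' ⊕ opad = 34 38 2e.
Inner hash: sum = 94+82+68+53 = 297; mod 256 = 41 → 29.
Outer hash (recomputed tag): sum = 52+56+46+41 = 195 → c3.
Recomputed tag = c3; claimed = be → mismatch.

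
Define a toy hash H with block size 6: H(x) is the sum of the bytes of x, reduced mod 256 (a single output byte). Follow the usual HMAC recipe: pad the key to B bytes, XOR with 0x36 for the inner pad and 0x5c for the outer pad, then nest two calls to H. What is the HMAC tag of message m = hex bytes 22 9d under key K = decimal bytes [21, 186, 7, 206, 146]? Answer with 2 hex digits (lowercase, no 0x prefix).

b7

Key decimal bytes [21, 186, 7, 206, 146] = 15 ba 07 ce 92 is 5 bytes ≤ B = 6; zero-pad to 6 bytes: K' = 15 ba 07 ce 92 00.
K' ⊕ ipad = 23 8c 31 f8 a4 36.  K' ⊕ opad = 49 e6 5b 92 ce 5c.
Inner input = (K'⊕ipad) ∥ m = 23 8c 31 f8 a4 36 ∥ 22 9d.
Inner hash: sum = 35+140+49+248+164+54+34+157 = 881; mod 256 = 113 → 71.
Outer input = (K'⊕opad) ∥ inner = 49 e6 5b 92 ce 5c ∥ 71.
Outer hash (tag): sum = 73+230+91+146+206+92+113 = 951; mod 256 = 183 → b7.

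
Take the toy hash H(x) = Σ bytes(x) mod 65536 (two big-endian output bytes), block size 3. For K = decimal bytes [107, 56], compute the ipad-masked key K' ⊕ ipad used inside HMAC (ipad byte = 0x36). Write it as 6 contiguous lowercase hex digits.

Key decimal bytes [107, 56] = 6b 38 is 2 bytes ≤ B = 3; zero-pad to 3 bytes: K' = 6b 38 00.
XOR each byte with 0x36: 6b⊕36=5d, 38⊕36=0e, 00⊕36=36.

5d0e36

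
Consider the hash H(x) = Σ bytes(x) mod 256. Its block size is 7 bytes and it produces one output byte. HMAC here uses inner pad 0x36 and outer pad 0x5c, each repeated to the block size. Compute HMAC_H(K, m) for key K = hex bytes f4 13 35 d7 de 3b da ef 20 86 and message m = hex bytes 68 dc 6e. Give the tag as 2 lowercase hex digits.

Key hex bytes f4 13 35 d7 de 3b da ef 20 86 is 10 bytes > B = 7, so hash it first: H(key) = 9b, then zero-pad to 7 bytes: K' = 9b 00 00 00 00 00 00.
K' ⊕ ipad = ad 36 36 36 36 36 36.  K' ⊕ opad = c7 5c 5c 5c 5c 5c 5c.
Inner input = (K'⊕ipad) ∥ m = ad 36 36 36 36 36 36 ∥ 68 dc 6e.
Inner hash: sum = 173+54+54+54+54+54+54+104+220+110 = 931; mod 256 = 163 → a3.
Outer input = (K'⊕opad) ∥ inner = c7 5c 5c 5c 5c 5c 5c ∥ a3.
Outer hash (tag): sum = 199+92+92+92+92+92+92+163 = 914; mod 256 = 146 → 92.

92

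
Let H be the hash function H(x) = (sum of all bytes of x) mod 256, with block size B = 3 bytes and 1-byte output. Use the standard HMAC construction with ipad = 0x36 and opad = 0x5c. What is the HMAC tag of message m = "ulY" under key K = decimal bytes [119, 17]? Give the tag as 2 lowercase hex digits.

Key decimal bytes [119, 17] = 77 11 is 2 bytes ≤ B = 3; zero-pad to 3 bytes: K' = 77 11 00.
K' ⊕ ipad = 41 27 36.  K' ⊕ opad = 2b 4d 5c.
Inner input = (K'⊕ipad) ∥ m = 41 27 36 ∥ 75 6c 59.
Inner hash: sum = 65+39+54+117+108+89 = 472; mod 256 = 216 → d8.
Outer input = (K'⊕opad) ∥ inner = 2b 4d 5c ∥ d8.
Outer hash (tag): sum = 43+77+92+216 = 428; mod 256 = 172 → ac.

ac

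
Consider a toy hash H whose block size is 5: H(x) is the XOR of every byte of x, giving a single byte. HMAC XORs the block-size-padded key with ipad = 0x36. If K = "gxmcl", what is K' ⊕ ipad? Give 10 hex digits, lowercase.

514e5b555a

Key "gxmcl" = 67 78 6d 63 6c is exactly B = 5 bytes: K' = 67 78 6d 63 6c.
XOR each byte with 0x36: 67⊕36=51, 78⊕36=4e, 6d⊕36=5b, 63⊕36=55, 6c⊕36=5a.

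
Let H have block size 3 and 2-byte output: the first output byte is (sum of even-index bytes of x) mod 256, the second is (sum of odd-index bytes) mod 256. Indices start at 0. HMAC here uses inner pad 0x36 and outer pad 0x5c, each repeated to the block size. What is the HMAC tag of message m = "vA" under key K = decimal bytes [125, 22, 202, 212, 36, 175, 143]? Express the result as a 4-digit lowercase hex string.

2708

Key decimal bytes [125, 22, 202, 212, 36, 175, 143] = 7d 16 ca d4 24 af 8f is 7 bytes > B = 3, so hash it first: H(key) = fa 99, then zero-pad to 3 bytes: K' = fa 99 00.
K' ⊕ ipad = cc af 36.  K' ⊕ opad = a6 c5 5c.
Inner input = (K'⊕ipad) ∥ m = cc af 36 ∥ 76 41.
Inner hash: even-index sum = 323 mod 256 = 67; odd-index sum = 293 mod 256 = 37 → 43 25.
Outer input = (K'⊕opad) ∥ inner = a6 c5 5c ∥ 43 25.
Outer hash (tag): even-index sum = 295 mod 256 = 39; odd-index sum = 264 mod 256 = 8 → 27 08.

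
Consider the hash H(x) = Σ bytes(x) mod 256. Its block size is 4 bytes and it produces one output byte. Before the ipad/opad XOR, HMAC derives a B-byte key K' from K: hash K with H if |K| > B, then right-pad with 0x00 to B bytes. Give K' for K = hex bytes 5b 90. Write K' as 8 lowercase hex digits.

Key hex bytes 5b 90 is 2 bytes ≤ B = 4; zero-pad to 4 bytes: K' = 5b 90 00 00.

5b900000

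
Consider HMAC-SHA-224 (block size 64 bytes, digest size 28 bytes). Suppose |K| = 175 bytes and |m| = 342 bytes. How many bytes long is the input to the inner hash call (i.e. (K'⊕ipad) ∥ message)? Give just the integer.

Key is 175 > 64 bytes, so it is hashed to 28 bytes then zero-padded to 64: |K'| = 64.
Inner input = (K'⊕ipad) ∥ m → 64 + 342 = 406 bytes.

406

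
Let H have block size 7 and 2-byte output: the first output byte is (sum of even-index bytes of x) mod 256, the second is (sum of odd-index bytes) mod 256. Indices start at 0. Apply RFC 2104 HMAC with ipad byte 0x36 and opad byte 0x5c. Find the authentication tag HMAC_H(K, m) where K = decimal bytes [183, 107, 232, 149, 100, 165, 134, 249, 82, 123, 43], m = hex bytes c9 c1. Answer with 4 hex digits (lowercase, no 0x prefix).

d290

Key decimal bytes [183, 107, 232, 149, 100, 165, 134, 249, 82, 123, 43] = b7 6b e8 95 64 a5 86 f9 52 7b 2b is 11 bytes > B = 7, so hash it first: H(key) = 06 19, then zero-pad to 7 bytes: K' = 06 19 00 00 00 00 00.
K' ⊕ ipad = 30 2f 36 36 36 36 36.  K' ⊕ opad = 5a 45 5c 5c 5c 5c 5c.
Inner input = (K'⊕ipad) ∥ m = 30 2f 36 36 36 36 36 ∥ c9 c1.
Inner hash: even-index sum = 403 mod 256 = 147; odd-index sum = 356 mod 256 = 100 → 93 64.
Outer input = (K'⊕opad) ∥ inner = 5a 45 5c 5c 5c 5c 5c ∥ 93 64.
Outer hash (tag): even-index sum = 466 mod 256 = 210; odd-index sum = 400 mod 256 = 144 → d2 90.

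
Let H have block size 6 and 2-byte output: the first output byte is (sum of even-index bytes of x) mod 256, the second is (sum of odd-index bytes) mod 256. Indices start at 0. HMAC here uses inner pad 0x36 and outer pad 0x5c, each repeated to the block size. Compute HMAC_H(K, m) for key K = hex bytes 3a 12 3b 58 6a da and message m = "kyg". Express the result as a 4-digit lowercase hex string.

4acf

Key hex bytes 3a 12 3b 58 6a da is exactly B = 6 bytes: K' = 3a 12 3b 58 6a da.
K' ⊕ ipad = 0c 24 0d 6e 5c ec.  K' ⊕ opad = 66 4e 67 04 36 86.
Inner input = (K'⊕ipad) ∥ m = 0c 24 0d 6e 5c ec ∥ 6b 79 67.
Inner hash: even-index sum = 327 mod 256 = 71; odd-index sum = 503 mod 256 = 247 → 47 f7.
Outer input = (K'⊕opad) ∥ inner = 66 4e 67 04 36 86 ∥ 47 f7.
Outer hash (tag): even-index sum = 330 mod 256 = 74; odd-index sum = 463 mod 256 = 207 → 4a cf.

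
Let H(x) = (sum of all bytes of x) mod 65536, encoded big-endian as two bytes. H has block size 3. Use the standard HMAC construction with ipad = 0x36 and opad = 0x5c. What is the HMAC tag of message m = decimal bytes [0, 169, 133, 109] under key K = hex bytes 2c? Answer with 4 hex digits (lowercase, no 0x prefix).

014b

Key hex bytes 2c is 1 byte ≤ B = 3; zero-pad to 3 bytes: K' = 2c 00 00.
K' ⊕ ipad = 1a 36 36.  K' ⊕ opad = 70 5c 5c.
Inner input = (K'⊕ipad) ∥ m = 1a 36 36 ∥ 00 a9 85 6d.
Inner hash: sum = 26+54+54+0+169+133+109 = 545 → 02 21.
Outer input = (K'⊕opad) ∥ inner = 70 5c 5c ∥ 02 21.
Outer hash (tag): sum = 112+92+92+2+33 = 331 → 01 4b.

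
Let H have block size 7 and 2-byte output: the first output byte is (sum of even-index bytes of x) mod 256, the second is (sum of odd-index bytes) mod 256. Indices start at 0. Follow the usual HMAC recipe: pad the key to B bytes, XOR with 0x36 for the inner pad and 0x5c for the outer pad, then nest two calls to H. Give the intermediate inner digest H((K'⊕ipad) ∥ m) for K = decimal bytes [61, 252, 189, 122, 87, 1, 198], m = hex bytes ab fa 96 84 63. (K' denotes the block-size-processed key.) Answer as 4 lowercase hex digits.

Key decimal bytes [61, 252, 189, 122, 87, 1, 198] = 3d fc bd 7a 57 01 c6 is exactly B = 7 bytes: K' = 3d fc bd 7a 57 01 c6.
K' ⊕ ipad = 0b ca 8b 4c 61 37 f0.
Inner input = 0b ca 8b 4c 61 37 f0 ∥ ab fa 96 84 63.
Inner hash: even-index sum = 869 mod 256 = 101; odd-index sum = 753 mod 256 = 241 → 65 f1.

65f1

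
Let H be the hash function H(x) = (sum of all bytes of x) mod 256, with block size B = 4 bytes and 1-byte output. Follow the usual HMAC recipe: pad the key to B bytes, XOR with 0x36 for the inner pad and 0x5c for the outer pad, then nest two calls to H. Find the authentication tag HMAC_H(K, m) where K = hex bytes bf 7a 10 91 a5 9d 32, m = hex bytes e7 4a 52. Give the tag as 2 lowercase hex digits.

Key hex bytes bf 7a 10 91 a5 9d 32 is 7 bytes > B = 4, so hash it first: H(key) = 4e, then zero-pad to 4 bytes: K' = 4e 00 00 00.
K' ⊕ ipad = 78 36 36 36.  K' ⊕ opad = 12 5c 5c 5c.
Inner input = (K'⊕ipad) ∥ m = 78 36 36 36 ∥ e7 4a 52.
Inner hash: sum = 120+54+54+54+231+74+82 = 669; mod 256 = 157 → 9d.
Outer input = (K'⊕opad) ∥ inner = 12 5c 5c 5c ∥ 9d.
Outer hash (tag): sum = 18+92+92+92+157 = 451; mod 256 = 195 → c3.

c3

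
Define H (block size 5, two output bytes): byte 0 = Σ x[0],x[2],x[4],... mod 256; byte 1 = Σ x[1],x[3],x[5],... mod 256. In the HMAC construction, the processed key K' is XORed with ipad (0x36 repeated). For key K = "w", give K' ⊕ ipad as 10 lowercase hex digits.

Key "w" = 77 is 1 byte ≤ B = 5; zero-pad to 5 bytes: K' = 77 00 00 00 00.
XOR each byte with 0x36: 77⊕36=41, 00⊕36=36, 00⊕36=36, 00⊕36=36, 00⊕36=36.

4136363636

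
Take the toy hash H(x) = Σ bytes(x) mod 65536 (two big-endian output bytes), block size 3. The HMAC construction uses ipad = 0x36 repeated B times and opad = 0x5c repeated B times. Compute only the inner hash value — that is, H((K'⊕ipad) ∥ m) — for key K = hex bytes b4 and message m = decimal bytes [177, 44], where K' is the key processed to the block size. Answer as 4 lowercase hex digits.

01cb

Key hex bytes b4 is 1 byte ≤ B = 3; zero-pad to 3 bytes: K' = b4 00 00.
K' ⊕ ipad = 82 36 36.
Inner input = 82 36 36 ∥ b1 2c.
Inner hash: sum = 130+54+54+177+44 = 459 → 01 cb.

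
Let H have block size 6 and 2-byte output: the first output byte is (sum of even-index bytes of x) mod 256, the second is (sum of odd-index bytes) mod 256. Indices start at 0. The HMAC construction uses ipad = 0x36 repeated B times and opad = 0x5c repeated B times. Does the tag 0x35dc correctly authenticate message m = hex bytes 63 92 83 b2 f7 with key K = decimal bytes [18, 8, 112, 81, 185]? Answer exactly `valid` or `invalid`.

valid

Key decimal bytes [18, 8, 112, 81, 185] = 12 08 70 51 b9 is 5 bytes ≤ B = 6; zero-pad to 6 bytes: K' = 12 08 70 51 b9 00.
K' ⊕ ipad = 24 3e 46 67 8f 36; K' ⊕ opad = 4e 54 2c 0d e5 5c.
Inner hash: even-index sum = 726 mod 256 = 214; odd-index sum = 543 mod 256 = 31 → d6 1f.
Outer hash (recomputed tag): even-index sum = 565 mod 256 = 53; odd-index sum = 220 mod 256 = 220 → 35 dc.
Recomputed tag = 35dc; claimed = 35dc → match.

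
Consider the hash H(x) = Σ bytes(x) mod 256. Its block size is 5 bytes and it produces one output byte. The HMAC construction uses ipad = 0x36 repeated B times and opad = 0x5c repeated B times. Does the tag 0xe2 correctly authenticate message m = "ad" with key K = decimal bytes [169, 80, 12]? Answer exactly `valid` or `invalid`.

Key decimal bytes [169, 80, 12] = a9 50 0c is 3 bytes ≤ B = 5; zero-pad to 5 bytes: K' = a9 50 0c 00 00.
K' ⊕ ipad = 9f 66 3a 36 36; K' ⊕ opad = f5 0c 50 5c 5c.
Inner hash: sum = 159+102+58+54+54+97+100 = 624; mod 256 = 112 → 70.
Outer hash (recomputed tag): sum = 245+12+80+92+92+112 = 633; mod 256 = 121 → 79.
Recomputed tag = 79; claimed = e2 → mismatch.

invalid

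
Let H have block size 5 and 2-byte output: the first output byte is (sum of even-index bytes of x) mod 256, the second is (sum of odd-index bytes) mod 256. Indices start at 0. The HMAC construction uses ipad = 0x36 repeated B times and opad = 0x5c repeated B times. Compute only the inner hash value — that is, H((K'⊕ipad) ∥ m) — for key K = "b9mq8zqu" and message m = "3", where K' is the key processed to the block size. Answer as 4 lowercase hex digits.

Key "b9mq8zqu" = 62 39 6d 71 38 7a 71 75 is 8 bytes > B = 5, so hash it first: H(key) = 78 99, then zero-pad to 5 bytes: K' = 78 99 00 00 00.
K' ⊕ ipad = 4e af 36 36 36.
Inner input = 4e af 36 36 36 ∥ 33.
Inner hash: even-index sum = 186 mod 256 = 186; odd-index sum = 280 mod 256 = 24 → ba 18.

ba18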